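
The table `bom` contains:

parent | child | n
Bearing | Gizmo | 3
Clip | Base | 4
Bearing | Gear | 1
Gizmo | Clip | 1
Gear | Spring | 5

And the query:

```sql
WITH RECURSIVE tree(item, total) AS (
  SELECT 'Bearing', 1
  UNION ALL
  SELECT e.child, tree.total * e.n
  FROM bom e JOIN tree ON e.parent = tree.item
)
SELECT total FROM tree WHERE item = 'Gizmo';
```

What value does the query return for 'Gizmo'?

3

Base: (Bearing, total=1).
Iteration 1: components of {Bearing} -> Gear = 1*1 = 1, Gizmo = 1*3 = 3.
Iteration 2: components of {Gear,Gizmo} -> Clip = 3*1 = 3, Spring = 1*5 = 5.
Iteration 3: components of {Clip,Spring} -> Base = 3*4 = 12.
Iteration 4: no further components; recursion stops.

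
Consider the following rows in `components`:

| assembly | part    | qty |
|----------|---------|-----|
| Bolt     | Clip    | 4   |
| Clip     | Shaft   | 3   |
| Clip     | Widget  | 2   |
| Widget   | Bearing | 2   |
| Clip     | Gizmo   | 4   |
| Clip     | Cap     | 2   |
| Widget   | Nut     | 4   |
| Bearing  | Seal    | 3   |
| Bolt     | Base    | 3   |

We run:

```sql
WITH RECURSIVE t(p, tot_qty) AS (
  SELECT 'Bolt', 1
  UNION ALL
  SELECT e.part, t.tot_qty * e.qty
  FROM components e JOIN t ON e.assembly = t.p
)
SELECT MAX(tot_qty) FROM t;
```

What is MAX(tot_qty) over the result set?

Base: (Bolt, tot_qty=1).
Iteration 1: components of {Bolt} -> Base = 1*3 = 3, Clip = 1*4 = 4.
Iteration 2: components of {Base,Clip} -> Cap = 4*2 = 8, Gizmo = 4*4 = 16, Shaft = 4*3 = 12, Widget = 4*2 = 8.
Iteration 3: components of {Cap,Gizmo,Shaft,Widget} -> Bearing = 8*2 = 16, Nut = 8*4 = 32.
Iteration 4: components of {Bearing,Nut} -> Seal = 16*3 = 48.
Iteration 5: no further components; recursion stops.
tot_qty values: 1, 4, 3, 12, 8, 16, 8, 16, 32, 48; the maximum is 48.

48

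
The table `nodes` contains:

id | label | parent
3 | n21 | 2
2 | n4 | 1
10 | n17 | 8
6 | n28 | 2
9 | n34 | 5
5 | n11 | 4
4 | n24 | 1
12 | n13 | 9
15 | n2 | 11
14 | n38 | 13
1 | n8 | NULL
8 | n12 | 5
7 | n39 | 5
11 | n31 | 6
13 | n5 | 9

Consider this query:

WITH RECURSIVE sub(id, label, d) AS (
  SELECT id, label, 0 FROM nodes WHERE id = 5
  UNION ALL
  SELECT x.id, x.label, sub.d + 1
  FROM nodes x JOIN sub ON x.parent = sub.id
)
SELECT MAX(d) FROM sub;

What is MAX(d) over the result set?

Base: id=5 (n11) at d 0.
Iteration 1: rows with parent in {5} -> n39 (id 7, d 1), n12 (id 8, d 1), n34 (id 9, d 1).
Iteration 2: rows with parent in {7,8,9} -> n17 (id 10, d 2), n13 (id 12, d 2), n5 (id 13, d 2).
Iteration 3: rows with parent in {10,12,13} -> n38 (id 14, d 3).
Iteration 4: no rows with parent in {14}; recursion stops.
d values: 0, 1, 1, 1, 2, 2, 2, 3; the maximum is 3.

3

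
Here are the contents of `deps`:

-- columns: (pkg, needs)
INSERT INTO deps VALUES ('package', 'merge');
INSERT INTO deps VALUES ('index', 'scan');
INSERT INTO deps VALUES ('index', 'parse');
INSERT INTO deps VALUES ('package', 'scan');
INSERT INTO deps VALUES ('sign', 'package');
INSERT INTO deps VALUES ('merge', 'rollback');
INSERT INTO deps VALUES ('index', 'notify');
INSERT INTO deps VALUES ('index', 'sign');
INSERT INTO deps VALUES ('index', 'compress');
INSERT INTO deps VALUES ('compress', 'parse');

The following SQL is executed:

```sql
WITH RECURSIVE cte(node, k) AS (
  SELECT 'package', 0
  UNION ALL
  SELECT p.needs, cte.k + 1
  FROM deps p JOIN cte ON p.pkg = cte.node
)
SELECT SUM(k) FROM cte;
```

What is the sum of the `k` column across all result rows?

Base: (package, k=0).
Iteration 1: edges from {package} -> (merge, k=1), (scan, k=1).
Iteration 2: edges from {merge,scan} -> (rollback, k=2).
Iteration 3: no outgoing edges from {rollback}; recursion stops.
SUM(k) = 0 + 1 + 1 + 2 = 4.

4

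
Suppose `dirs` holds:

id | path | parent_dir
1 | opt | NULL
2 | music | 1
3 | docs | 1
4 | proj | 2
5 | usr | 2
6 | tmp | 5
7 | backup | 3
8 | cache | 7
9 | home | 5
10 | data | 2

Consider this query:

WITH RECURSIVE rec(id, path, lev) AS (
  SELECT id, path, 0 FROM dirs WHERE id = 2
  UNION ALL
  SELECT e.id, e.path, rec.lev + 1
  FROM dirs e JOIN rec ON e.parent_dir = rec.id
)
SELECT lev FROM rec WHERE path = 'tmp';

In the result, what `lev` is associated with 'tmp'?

2

Base: id=2 (music) at lev 0.
Iteration 1: rows with parent_dir in {2} -> proj (id 4, lev 1), usr (id 5, lev 1), data (id 10, lev 1).
Iteration 2: rows with parent_dir in {4,5,10} -> tmp (id 6, lev 2), home (id 9, lev 2).
Iteration 3: no rows with parent_dir in {6,9}; recursion stops.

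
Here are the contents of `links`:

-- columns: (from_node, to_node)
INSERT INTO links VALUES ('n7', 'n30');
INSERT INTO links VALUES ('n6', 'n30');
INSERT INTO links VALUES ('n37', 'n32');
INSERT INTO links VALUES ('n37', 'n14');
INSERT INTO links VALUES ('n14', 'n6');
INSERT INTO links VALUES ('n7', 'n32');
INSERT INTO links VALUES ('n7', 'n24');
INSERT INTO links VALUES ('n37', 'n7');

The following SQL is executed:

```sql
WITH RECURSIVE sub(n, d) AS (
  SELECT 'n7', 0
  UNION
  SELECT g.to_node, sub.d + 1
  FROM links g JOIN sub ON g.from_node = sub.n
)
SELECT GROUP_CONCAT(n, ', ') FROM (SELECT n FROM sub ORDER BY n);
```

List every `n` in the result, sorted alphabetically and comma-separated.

Base: (n7, d=0).
Iteration 1: edges from {n7} -> (n24, d=1), (n30, d=1), (n32, d=1).
Iteration 2: no outgoing edges from {n24,n30,n32}; recursion stops.

n24, n30, n32, n7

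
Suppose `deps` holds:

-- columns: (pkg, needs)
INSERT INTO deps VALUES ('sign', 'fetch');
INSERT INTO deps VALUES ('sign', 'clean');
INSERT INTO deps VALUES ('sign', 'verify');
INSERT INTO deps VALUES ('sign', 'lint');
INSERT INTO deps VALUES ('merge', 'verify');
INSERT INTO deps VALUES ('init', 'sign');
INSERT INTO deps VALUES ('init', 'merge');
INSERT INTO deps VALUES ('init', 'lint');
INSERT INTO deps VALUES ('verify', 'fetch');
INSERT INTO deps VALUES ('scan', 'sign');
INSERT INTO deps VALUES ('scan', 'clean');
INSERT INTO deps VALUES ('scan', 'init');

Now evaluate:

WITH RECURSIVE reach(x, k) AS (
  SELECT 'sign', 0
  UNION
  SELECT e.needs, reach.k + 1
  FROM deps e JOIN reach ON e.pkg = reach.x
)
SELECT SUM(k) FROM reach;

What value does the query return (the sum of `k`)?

Base: (sign, k=0).
Iteration 1: edges from {sign} -> (clean, k=1), (fetch, k=1), (lint, k=1), (verify, k=1).
Iteration 2: edges from {clean,fetch,lint,verify} -> (fetch, k=2).
Iteration 3: no outgoing edges from {fetch}; recursion stops.
SUM(k) = 0 + 1 + 1 + 1 + 1 + 2 = 6.

6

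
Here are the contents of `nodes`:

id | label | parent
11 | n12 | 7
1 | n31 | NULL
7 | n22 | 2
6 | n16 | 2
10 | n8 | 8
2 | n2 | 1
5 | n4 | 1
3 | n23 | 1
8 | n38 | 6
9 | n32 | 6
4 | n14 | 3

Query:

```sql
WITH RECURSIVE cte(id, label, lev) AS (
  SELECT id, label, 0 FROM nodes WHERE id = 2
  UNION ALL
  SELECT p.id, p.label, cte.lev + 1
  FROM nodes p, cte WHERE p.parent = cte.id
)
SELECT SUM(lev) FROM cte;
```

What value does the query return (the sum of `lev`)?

11

Base: id=2 (n2) at lev 0.
Iteration 1: rows with parent in {2} -> n16 (id 6, lev 1), n22 (id 7, lev 1).
Iteration 2: rows with parent in {6,7} -> n38 (id 8, lev 2), n32 (id 9, lev 2), n12 (id 11, lev 2).
Iteration 3: rows with parent in {8,9,11} -> n8 (id 10, lev 3).
Iteration 4: no rows with parent in {10}; recursion stops.
SUM(lev) = 0 + 1 + 1 + 2 + 2 + 2 + 3 = 11.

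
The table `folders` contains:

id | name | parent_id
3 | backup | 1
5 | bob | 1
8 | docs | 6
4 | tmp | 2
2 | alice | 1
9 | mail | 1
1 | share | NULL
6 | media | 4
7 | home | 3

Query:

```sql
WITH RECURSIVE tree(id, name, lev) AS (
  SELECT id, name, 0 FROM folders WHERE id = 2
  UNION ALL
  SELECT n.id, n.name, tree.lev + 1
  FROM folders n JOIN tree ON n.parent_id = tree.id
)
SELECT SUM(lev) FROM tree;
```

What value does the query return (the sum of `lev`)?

6

Base: id=2 (alice) at lev 0.
Iteration 1: rows with parent_id in {2} -> tmp (id 4, lev 1).
Iteration 2: rows with parent_id in {4} -> media (id 6, lev 2).
Iteration 3: rows with parent_id in {6} -> docs (id 8, lev 3).
Iteration 4: no rows with parent_id in {8}; recursion stops.
SUM(lev) = 0 + 1 + 2 + 3 = 6.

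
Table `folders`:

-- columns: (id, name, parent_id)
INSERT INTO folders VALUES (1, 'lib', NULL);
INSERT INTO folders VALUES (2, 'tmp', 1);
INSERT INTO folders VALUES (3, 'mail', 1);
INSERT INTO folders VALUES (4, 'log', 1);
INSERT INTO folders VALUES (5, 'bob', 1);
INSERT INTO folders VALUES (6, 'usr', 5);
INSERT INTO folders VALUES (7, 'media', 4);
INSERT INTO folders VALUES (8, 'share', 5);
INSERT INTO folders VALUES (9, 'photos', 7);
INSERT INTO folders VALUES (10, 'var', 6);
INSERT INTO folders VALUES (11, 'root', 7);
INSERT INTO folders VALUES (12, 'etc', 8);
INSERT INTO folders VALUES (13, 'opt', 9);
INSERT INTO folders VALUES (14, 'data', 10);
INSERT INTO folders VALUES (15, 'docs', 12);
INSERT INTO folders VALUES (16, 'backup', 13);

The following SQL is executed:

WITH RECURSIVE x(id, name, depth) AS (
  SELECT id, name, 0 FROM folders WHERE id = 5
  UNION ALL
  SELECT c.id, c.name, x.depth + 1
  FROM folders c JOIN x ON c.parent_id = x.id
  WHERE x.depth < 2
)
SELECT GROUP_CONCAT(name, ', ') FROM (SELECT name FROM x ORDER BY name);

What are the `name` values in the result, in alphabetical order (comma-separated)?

bob, etc, share, usr, var

Base: id=5 (bob) at depth 0.
Iteration 1: rows with parent_id in {5} -> usr (id 6, depth 1), share (id 8, depth 1).
Iteration 2: rows with parent_id in {6,8} -> var (id 10, depth 2), etc (id 12, depth 2).
Iteration 3: depth < 2 fails for all current rows; recursion stops.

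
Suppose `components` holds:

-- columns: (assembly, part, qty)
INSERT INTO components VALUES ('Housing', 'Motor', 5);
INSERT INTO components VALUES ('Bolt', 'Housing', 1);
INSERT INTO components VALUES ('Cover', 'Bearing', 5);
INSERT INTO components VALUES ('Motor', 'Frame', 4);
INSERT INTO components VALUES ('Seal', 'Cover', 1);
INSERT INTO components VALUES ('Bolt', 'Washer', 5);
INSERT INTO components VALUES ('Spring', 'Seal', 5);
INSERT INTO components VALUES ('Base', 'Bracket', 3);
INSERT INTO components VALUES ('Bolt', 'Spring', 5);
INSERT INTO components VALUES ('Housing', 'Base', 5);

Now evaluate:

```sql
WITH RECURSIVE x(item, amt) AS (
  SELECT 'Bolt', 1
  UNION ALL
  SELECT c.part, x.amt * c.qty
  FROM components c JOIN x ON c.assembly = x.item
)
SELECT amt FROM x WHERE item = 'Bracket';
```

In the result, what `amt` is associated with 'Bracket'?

Base: (Bolt, amt=1).
Iteration 1: components of {Bolt} -> Housing = 1*1 = 1, Spring = 1*5 = 5, Washer = 1*5 = 5.
Iteration 2: components of {Housing,Spring,Washer} -> Base = 1*5 = 5, Motor = 1*5 = 5, Seal = 5*5 = 25.
Iteration 3: components of {Base,Motor,Seal} -> Bracket = 5*3 = 15, Cover = 25*1 = 25, Frame = 5*4 = 20.
Iteration 4: components of {Bracket,Cover,Frame} -> Bearing = 25*5 = 125.
Iteration 5: no further components; recursion stops.

15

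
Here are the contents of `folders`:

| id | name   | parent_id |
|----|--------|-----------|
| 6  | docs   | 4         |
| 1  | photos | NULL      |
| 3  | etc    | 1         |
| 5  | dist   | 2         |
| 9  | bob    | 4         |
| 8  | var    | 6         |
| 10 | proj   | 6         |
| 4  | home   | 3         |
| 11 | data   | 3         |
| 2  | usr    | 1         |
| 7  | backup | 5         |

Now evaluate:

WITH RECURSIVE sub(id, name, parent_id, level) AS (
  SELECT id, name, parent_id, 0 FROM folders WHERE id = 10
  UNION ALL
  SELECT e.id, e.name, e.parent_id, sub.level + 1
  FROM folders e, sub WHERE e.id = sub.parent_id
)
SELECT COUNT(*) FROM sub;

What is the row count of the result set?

5

Base: id=10 (proj), parent_id=6, level 0.
Iteration 1: join on id=6 -> docs (id 6, parent_id=4, level 1).
Iteration 2: join on id=4 -> home (id 4, parent_id=3, level 2).
Iteration 3: join on id=3 -> etc (id 3, parent_id=1, level 3).
Iteration 4: join on id=1 -> photos (id 1, parent_id=NULL, level 4).
Iteration 5: parent_id is NULL; no match; recursion stops.
Total rows emitted: 5.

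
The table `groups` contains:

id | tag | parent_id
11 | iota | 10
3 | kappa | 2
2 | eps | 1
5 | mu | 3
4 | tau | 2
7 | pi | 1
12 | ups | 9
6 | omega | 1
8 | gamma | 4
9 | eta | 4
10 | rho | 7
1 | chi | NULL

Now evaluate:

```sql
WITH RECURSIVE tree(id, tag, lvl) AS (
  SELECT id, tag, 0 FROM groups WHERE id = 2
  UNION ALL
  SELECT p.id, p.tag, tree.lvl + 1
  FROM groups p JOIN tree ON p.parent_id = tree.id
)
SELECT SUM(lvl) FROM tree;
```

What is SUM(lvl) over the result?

11

Base: id=2 (eps) at lvl 0.
Iteration 1: rows with parent_id in {2} -> kappa (id 3, lvl 1), tau (id 4, lvl 1).
Iteration 2: rows with parent_id in {3,4} -> mu (id 5, lvl 2), gamma (id 8, lvl 2), eta (id 9, lvl 2).
Iteration 3: rows with parent_id in {5,8,9} -> ups (id 12, lvl 3).
Iteration 4: no rows with parent_id in {12}; recursion stops.
SUM(lvl) = 0 + 1 + 1 + 2 + 2 + 2 + 3 = 11.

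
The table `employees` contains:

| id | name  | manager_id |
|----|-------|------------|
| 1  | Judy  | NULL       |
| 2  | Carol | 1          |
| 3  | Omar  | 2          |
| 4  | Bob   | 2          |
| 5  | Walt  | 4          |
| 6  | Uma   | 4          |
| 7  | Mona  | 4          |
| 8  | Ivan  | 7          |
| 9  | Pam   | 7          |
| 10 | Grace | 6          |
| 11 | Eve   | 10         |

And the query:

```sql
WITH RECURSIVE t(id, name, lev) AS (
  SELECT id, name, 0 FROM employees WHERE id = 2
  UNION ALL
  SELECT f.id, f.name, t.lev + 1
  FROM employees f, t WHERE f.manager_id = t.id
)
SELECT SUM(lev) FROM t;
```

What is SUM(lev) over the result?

Base: id=2 (Carol) at lev 0.
Iteration 1: rows with manager_id in {2} -> Omar (id 3, lev 1), Bob (id 4, lev 1).
Iteration 2: rows with manager_id in {3,4} -> Walt (id 5, lev 2), Uma (id 6, lev 2), Mona (id 7, lev 2).
Iteration 3: rows with manager_id in {5,6,7} -> Ivan (id 8, lev 3), Pam (id 9, lev 3), Grace (id 10, lev 3).
Iteration 4: rows with manager_id in {8,9,10} -> Eve (id 11, lev 4).
Iteration 5: no rows with manager_id in {11}; recursion stops.
SUM(lev) = 0 + 1 + 1 + 2 + 2 + 2 + 3 + 3 + 3 + 4 = 21.

21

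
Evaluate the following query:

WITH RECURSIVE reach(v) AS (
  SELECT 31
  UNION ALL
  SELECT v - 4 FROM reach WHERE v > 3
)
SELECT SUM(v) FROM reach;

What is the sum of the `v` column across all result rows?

Base: v=31.
Iteration 1: 31 > 3 holds -> v = 31 - 4 = 27.
Iteration 2: 27 > 3 holds -> v = 27 - 4 = 23.
Iteration 3: 23 > 3 holds -> v = 23 - 4 = 19.
Iteration 4: 19 > 3 holds -> v = 19 - 4 = 15.
Iteration 5: 15 > 3 holds -> v = 15 - 4 = 11.
Iteration 6: 11 > 3 holds -> v = 11 - 4 = 7.
Iteration 7: 7 > 3 holds -> v = 7 - 4 = 3.
Iteration 8: 3 > 3 fails; recursion stops.
SUM(v) = 31 + 27 + 23 + 19 + 15 + 11 + 7 + 3 = 136.

136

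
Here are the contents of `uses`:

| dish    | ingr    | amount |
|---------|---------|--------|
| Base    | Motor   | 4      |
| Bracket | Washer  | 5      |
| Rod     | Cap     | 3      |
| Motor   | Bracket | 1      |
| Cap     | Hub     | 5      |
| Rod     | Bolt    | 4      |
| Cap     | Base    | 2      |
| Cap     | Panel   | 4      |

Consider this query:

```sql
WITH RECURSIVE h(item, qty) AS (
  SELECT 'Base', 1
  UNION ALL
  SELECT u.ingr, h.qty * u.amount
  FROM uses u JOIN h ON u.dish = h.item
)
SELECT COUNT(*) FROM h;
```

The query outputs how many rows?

Base: (Base, qty=1).
Iteration 1: components of {Base} -> Motor = 1*4 = 4.
Iteration 2: components of {Motor} -> Bracket = 4*1 = 4.
Iteration 3: components of {Bracket} -> Washer = 4*5 = 20.
Iteration 4: no further components; recursion stops.
Total rows emitted: 4.

4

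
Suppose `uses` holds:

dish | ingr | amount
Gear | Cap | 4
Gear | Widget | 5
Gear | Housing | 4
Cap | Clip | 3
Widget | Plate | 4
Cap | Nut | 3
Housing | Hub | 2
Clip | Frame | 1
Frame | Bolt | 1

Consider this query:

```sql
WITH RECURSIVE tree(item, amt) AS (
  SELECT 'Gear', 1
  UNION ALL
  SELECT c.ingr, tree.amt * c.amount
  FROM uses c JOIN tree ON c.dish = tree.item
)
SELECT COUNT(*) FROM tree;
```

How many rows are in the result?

10

Base: (Gear, amt=1).
Iteration 1: components of {Gear} -> Cap = 1*4 = 4, Housing = 1*4 = 4, Widget = 1*5 = 5.
Iteration 2: components of {Cap,Housing,Widget} -> Clip = 4*3 = 12, Hub = 4*2 = 8, Nut = 4*3 = 12, Plate = 5*4 = 20.
Iteration 3: components of {Clip,Hub,Nut,Plate} -> Frame = 12*1 = 12.
Iteration 4: components of {Frame} -> Bolt = 12*1 = 12.
Iteration 5: no further components; recursion stops.
Total rows emitted: 10.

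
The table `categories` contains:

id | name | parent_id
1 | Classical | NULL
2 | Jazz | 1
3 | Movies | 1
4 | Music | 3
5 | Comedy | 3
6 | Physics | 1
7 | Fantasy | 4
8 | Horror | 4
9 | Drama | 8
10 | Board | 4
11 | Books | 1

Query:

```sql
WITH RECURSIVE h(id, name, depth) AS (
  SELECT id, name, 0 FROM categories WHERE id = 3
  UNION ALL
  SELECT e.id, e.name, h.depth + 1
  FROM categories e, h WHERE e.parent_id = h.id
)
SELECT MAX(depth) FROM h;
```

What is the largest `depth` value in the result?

3

Base: id=3 (Movies) at depth 0.
Iteration 1: rows with parent_id in {3} -> Music (id 4, depth 1), Comedy (id 5, depth 1).
Iteration 2: rows with parent_id in {4,5} -> Fantasy (id 7, depth 2), Horror (id 8, depth 2), Board (id 10, depth 2).
Iteration 3: rows with parent_id in {7,8,10} -> Drama (id 9, depth 3).
Iteration 4: no rows with parent_id in {9}; recursion stops.
depth values: 0, 1, 1, 2, 2, 2, 3; the maximum is 3.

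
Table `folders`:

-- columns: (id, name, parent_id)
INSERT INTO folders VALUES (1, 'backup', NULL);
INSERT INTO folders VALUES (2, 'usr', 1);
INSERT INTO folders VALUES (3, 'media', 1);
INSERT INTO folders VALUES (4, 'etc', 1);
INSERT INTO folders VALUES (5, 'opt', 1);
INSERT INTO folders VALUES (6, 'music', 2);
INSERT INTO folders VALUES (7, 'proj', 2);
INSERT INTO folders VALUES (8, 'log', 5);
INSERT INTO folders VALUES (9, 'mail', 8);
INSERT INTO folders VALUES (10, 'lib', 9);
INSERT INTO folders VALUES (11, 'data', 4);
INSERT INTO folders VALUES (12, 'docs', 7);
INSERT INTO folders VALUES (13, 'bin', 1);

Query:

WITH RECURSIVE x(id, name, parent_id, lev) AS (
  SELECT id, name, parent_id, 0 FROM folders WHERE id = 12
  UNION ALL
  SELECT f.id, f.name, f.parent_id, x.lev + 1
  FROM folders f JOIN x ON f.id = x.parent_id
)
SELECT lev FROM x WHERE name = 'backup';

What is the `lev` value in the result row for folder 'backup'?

Base: id=12 (docs), parent_id=7, lev 0.
Iteration 1: join on id=7 -> proj (id 7, parent_id=2, lev 1).
Iteration 2: join on id=2 -> usr (id 2, parent_id=1, lev 2).
Iteration 3: join on id=1 -> backup (id 1, parent_id=NULL, lev 3).
Iteration 4: parent_id is NULL; no match; recursion stops.

3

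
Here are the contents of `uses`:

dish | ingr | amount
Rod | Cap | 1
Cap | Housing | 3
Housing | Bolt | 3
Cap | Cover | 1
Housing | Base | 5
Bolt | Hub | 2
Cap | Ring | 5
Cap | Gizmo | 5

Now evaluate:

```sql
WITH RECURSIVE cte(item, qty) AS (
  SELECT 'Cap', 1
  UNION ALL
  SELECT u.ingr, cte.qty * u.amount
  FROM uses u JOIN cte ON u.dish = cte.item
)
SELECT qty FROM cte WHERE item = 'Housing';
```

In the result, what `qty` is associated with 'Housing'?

Base: (Cap, qty=1).
Iteration 1: components of {Cap} -> Cover = 1*1 = 1, Gizmo = 1*5 = 5, Housing = 1*3 = 3, Ring = 1*5 = 5.
Iteration 2: components of {Cover,Gizmo,Housing,Ring} -> Base = 3*5 = 15, Bolt = 3*3 = 9.
Iteration 3: components of {Base,Bolt} -> Hub = 9*2 = 18.
Iteration 4: no further components; recursion stops.

3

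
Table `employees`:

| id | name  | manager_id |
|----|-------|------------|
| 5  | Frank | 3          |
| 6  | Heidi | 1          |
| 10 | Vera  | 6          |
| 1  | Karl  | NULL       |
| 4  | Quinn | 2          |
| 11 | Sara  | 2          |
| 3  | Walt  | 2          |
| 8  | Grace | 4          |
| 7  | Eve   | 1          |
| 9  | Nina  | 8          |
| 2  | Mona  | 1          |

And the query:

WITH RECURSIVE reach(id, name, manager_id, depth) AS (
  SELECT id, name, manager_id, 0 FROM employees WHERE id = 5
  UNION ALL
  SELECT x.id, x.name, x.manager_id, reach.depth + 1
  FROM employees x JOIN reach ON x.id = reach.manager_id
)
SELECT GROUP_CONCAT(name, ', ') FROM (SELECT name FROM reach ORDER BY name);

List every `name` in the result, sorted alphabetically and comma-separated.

Frank, Karl, Mona, Walt

Base: id=5 (Frank), manager_id=3, depth 0.
Iteration 1: join on id=3 -> Walt (id 3, manager_id=2, depth 1).
Iteration 2: join on id=2 -> Mona (id 2, manager_id=1, depth 2).
Iteration 3: join on id=1 -> Karl (id 1, manager_id=NULL, depth 3).
Iteration 4: manager_id is NULL; no match; recursion stops.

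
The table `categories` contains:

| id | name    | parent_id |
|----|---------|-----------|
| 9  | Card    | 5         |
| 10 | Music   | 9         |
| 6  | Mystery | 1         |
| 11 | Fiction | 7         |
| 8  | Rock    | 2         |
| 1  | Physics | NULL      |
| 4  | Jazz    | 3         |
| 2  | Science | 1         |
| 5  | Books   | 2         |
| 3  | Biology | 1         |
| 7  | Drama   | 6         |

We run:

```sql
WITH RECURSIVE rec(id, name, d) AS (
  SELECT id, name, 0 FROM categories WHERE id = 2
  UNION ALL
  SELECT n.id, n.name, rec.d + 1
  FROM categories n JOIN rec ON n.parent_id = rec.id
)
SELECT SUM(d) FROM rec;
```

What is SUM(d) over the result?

Base: id=2 (Science) at d 0.
Iteration 1: rows with parent_id in {2} -> Books (id 5, d 1), Rock (id 8, d 1).
Iteration 2: rows with parent_id in {5,8} -> Card (id 9, d 2).
Iteration 3: rows with parent_id in {9} -> Music (id 10, d 3).
Iteration 4: no rows with parent_id in {10}; recursion stops.
SUM(d) = 0 + 1 + 1 + 2 + 3 = 7.

7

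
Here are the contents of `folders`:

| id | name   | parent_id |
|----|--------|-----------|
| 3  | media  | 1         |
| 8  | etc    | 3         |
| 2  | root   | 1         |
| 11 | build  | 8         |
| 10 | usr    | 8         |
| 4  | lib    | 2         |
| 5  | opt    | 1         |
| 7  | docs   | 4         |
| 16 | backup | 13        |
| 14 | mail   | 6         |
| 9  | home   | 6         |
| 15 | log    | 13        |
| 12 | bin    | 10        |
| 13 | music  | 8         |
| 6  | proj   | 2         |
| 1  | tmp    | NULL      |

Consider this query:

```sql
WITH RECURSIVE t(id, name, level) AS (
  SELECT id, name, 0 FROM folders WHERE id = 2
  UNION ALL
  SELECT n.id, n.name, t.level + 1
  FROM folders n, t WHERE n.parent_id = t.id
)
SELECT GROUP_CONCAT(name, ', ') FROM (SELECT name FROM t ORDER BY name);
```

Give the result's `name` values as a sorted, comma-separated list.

Base: id=2 (root) at level 0.
Iteration 1: rows with parent_id in {2} -> lib (id 4, level 1), proj (id 6, level 1).
Iteration 2: rows with parent_id in {4,6} -> docs (id 7, level 2), home (id 9, level 2), mail (id 14, level 2).
Iteration 3: no rows with parent_id in {7,9,14}; recursion stops.

docs, home, lib, mail, proj, root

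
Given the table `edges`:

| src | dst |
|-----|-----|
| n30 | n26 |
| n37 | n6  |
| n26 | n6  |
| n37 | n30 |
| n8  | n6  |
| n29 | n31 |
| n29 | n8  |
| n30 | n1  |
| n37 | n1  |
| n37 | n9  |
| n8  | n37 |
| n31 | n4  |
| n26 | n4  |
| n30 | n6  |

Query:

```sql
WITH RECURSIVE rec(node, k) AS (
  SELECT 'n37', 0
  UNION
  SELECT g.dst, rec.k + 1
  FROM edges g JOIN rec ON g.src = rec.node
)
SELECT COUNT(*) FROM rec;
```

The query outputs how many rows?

10

Base: (n37, k=0).
Iteration 1: edges from {n37} -> (n1, k=1), (n30, k=1), (n6, k=1), (n9, k=1).
Iteration 2: edges from {n1,n30,n6,n9} -> (n1, k=2), (n26, k=2), (n6, k=2).
Iteration 3: edges from {n1,n26,n6} -> (n4, k=3), (n6, k=3).
Iteration 4: no outgoing edges from {n4,n6}; recursion stops.
Total rows emitted: 10.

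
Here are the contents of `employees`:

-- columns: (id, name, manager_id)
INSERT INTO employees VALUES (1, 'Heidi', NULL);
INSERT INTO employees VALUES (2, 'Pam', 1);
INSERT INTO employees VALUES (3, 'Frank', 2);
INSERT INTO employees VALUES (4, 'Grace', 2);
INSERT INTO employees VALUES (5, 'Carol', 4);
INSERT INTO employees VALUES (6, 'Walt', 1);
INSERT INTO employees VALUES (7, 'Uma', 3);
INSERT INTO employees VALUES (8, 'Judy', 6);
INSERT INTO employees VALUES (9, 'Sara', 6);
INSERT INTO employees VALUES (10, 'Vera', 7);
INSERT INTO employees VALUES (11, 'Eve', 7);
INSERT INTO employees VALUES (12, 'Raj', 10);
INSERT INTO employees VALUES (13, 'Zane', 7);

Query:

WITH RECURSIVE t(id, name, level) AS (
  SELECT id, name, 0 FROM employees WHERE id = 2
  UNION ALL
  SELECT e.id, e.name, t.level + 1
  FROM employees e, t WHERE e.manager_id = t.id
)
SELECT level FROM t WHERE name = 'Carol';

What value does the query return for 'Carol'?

Base: id=2 (Pam) at level 0.
Iteration 1: rows with manager_id in {2} -> Frank (id 3, level 1), Grace (id 4, level 1).
Iteration 2: rows with manager_id in {3,4} -> Carol (id 5, level 2), Uma (id 7, level 2).
Iteration 3: rows with manager_id in {5,7} -> Vera (id 10, level 3), Eve (id 11, level 3), Zane (id 13, level 3).
Iteration 4: rows with manager_id in {10,11,13} -> Raj (id 12, level 4).
Iteration 5: no rows with manager_id in {12}; recursion stops.

2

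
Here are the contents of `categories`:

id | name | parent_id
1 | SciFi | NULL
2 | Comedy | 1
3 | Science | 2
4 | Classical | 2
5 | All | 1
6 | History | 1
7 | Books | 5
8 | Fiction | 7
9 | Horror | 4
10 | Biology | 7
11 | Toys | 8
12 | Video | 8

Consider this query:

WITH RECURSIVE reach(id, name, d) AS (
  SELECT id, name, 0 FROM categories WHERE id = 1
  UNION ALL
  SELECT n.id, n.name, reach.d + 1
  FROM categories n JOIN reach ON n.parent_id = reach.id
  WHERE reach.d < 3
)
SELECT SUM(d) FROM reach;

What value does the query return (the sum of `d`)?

18

Base: id=1 (SciFi) at d 0.
Iteration 1: rows with parent_id in {1} -> Comedy (id 2, d 1), All (id 5, d 1), History (id 6, d 1).
Iteration 2: rows with parent_id in {2,5,6} -> Science (id 3, d 2), Classical (id 4, d 2), Books (id 7, d 2).
Iteration 3: rows with parent_id in {3,4,7} -> Fiction (id 8, d 3), Horror (id 9, d 3), Biology (id 10, d 3).
Iteration 4: d < 3 fails for all current rows; recursion stops.
SUM(d) = 0 + 1 + 1 + 1 + 2 + 2 + 2 + 3 + 3 + 3 = 18.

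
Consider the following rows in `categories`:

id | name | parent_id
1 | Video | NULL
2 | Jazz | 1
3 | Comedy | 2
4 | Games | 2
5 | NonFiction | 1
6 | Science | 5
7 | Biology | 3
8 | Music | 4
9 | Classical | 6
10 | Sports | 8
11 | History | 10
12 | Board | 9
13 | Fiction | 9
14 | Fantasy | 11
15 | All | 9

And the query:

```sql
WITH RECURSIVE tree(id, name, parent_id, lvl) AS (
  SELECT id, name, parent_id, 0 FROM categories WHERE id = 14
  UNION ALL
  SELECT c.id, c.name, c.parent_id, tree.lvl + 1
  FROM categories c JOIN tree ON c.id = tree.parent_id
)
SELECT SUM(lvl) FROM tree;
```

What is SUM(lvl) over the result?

Base: id=14 (Fantasy), parent_id=11, lvl 0.
Iteration 1: join on id=11 -> History (id 11, parent_id=10, lvl 1).
Iteration 2: join on id=10 -> Sports (id 10, parent_id=8, lvl 2).
Iteration 3: join on id=8 -> Music (id 8, parent_id=4, lvl 3).
Iteration 4: join on id=4 -> Games (id 4, parent_id=2, lvl 4).
Iteration 5: join on id=2 -> Jazz (id 2, parent_id=1, lvl 5).
Iteration 6: join on id=1 -> Video (id 1, parent_id=NULL, lvl 6).
Iteration 7: parent_id is NULL; no match; recursion stops.
SUM(lvl) = 0 + 1 + 2 + 3 + 4 + 5 + 6 = 21.

21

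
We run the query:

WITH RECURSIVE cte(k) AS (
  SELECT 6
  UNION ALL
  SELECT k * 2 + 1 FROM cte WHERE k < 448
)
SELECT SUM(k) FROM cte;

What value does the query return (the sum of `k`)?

Base: k=6.
Iteration 1: 6 < 448 holds -> k = 6 * 2 + 1 = 13.
Iteration 2: 13 < 448 holds -> k = 13 * 2 + 1 = 27.
Iteration 3: 27 < 448 holds -> k = 27 * 2 + 1 = 55.
Iteration 4: 55 < 448 holds -> k = 55 * 2 + 1 = 111.
Iteration 5: 111 < 448 holds -> k = 111 * 2 + 1 = 223.
Iteration 6: 223 < 448 holds -> k = 223 * 2 + 1 = 447.
Iteration 7: 447 < 448 holds -> k = 447 * 2 + 1 = 895.
Iteration 8: 895 < 448 fails; recursion stops.
SUM(k) = 6 + 13 + 27 + 55 + 111 + 223 + 447 + 895 = 1777.

1777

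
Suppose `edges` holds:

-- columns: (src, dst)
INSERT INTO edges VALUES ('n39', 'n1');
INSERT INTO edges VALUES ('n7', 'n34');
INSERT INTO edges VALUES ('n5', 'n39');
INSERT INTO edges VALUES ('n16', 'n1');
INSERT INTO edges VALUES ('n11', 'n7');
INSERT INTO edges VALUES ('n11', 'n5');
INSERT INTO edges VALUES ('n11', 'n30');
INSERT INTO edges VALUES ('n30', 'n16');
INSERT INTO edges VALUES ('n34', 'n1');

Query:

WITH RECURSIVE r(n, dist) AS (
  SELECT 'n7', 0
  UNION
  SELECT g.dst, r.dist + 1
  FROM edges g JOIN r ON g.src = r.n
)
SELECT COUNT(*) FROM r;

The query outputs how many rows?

Base: (n7, dist=0).
Iteration 1: edges from {n7} -> (n34, dist=1).
Iteration 2: edges from {n34} -> (n1, dist=2).
Iteration 3: no outgoing edges from {n1}; recursion stops.
Total rows emitted: 3.

3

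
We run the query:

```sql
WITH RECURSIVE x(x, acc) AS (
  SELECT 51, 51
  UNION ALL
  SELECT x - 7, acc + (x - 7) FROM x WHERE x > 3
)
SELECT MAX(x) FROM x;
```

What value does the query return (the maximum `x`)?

Base: x=51, acc=51.
Iteration 1: 51 > 3 holds -> x = 51 - 7 = 44, acc = 51 + 44 = 95.
Iteration 2: 44 > 3 holds -> x = 44 - 7 = 37, acc = 95 + 37 = 132.
Iteration 3: 37 > 3 holds -> x = 37 - 7 = 30, acc = 132 + 30 = 162.
Iteration 4: 30 > 3 holds -> x = 30 - 7 = 23, acc = 162 + 23 = 185.
Iteration 5: 23 > 3 holds -> x = 23 - 7 = 16, acc = 185 + 16 = 201.
Iteration 6: 16 > 3 holds -> x = 16 - 7 = 9, acc = 201 + 9 = 210.
Iteration 7: 9 > 3 holds -> x = 9 - 7 = 2, acc = 210 + 2 = 212.
Iteration 8: 2 > 3 fails; recursion stops.
x values: 51, 44, 37, 30, 23, 16, 9, 2; the maximum is 51.

51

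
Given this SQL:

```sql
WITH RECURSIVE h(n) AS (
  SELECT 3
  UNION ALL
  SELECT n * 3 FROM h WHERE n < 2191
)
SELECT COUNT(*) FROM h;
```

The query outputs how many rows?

Base: n=3.
Iteration 1: 3 < 2191 holds -> n = 3 * 3 = 9.
Iteration 2: 9 < 2191 holds -> n = 9 * 3 = 27.
Iteration 3: 27 < 2191 holds -> n = 27 * 3 = 81.
Iteration 4: 81 < 2191 holds -> n = 81 * 3 = 243.
Iteration 5: 243 < 2191 holds -> n = 243 * 3 = 729.
Iteration 6: 729 < 2191 holds -> n = 729 * 3 = 2187.
Iteration 7: 2187 < 2191 holds -> n = 2187 * 3 = 6561.
Iteration 8: 6561 < 2191 fails; recursion stops.
Total rows emitted: 8.

8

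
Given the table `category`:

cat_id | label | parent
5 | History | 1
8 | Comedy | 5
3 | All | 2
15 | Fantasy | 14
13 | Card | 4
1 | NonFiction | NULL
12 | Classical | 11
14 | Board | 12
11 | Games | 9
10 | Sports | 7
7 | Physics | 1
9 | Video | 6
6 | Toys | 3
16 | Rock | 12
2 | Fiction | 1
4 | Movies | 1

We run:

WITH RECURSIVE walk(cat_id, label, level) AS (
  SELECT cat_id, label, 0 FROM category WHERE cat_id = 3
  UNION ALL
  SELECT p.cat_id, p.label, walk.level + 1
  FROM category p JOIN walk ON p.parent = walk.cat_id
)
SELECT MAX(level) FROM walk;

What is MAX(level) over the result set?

Base: cat_id=3 (All) at level 0.
Iteration 1: rows with parent in {3} -> Toys (id 6, level 1).
Iteration 2: rows with parent in {6} -> Video (id 9, level 2).
Iteration 3: rows with parent in {9} -> Games (id 11, level 3).
Iteration 4: rows with parent in {11} -> Classical (id 12, level 4).
Iteration 5: rows with parent in {12} -> Board (id 14, level 5), Rock (id 16, level 5).
Iteration 6: rows with parent in {14,16} -> Fantasy (id 15, level 6).
Iteration 7: no rows with parent in {15}; recursion stops.
level values: 0, 1, 2, 3, 4, 5, 5, 6; the maximum is 6.

6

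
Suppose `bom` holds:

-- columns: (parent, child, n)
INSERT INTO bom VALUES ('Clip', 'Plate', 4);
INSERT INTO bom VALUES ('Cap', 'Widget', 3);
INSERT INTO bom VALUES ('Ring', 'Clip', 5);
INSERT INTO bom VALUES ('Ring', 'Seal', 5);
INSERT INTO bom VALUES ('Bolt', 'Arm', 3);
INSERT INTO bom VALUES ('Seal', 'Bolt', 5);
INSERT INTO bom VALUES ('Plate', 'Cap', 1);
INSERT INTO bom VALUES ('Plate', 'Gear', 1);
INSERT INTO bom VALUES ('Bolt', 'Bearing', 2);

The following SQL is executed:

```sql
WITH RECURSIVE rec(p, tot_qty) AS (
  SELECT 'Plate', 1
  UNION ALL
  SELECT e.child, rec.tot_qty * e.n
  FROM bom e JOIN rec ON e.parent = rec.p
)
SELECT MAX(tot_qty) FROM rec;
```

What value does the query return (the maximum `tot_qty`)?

3

Base: (Plate, tot_qty=1).
Iteration 1: components of {Plate} -> Cap = 1*1 = 1, Gear = 1*1 = 1.
Iteration 2: components of {Cap,Gear} -> Widget = 1*3 = 3.
Iteration 3: no further components; recursion stops.
tot_qty values: 1, 1, 1, 3; the maximum is 3.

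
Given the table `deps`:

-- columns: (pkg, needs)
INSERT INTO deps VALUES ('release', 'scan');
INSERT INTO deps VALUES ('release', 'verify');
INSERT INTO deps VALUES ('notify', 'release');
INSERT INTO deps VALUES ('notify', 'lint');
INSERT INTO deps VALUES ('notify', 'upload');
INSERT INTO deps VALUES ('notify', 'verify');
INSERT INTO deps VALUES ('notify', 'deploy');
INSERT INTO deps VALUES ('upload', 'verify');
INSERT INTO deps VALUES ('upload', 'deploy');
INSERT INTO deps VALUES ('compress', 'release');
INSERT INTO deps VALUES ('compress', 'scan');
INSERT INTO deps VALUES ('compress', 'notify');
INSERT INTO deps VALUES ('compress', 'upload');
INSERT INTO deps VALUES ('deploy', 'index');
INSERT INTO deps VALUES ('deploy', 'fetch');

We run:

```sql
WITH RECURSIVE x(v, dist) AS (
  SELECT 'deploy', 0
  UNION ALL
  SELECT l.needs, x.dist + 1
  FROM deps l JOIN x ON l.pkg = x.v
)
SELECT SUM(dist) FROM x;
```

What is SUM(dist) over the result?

2

Base: (deploy, dist=0).
Iteration 1: edges from {deploy} -> (fetch, dist=1), (index, dist=1).
Iteration 2: no outgoing edges from {fetch,index}; recursion stops.
SUM(dist) = 0 + 1 + 1 = 2.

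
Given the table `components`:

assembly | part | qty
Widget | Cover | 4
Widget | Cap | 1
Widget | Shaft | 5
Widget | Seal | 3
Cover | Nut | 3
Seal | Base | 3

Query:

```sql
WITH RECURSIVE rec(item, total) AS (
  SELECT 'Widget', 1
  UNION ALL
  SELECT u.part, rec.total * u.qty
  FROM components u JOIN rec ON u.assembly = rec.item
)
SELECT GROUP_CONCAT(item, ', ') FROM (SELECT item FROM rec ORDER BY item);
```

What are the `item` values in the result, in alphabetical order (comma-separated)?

Base: (Widget, total=1).
Iteration 1: components of {Widget} -> Cap = 1*1 = 1, Cover = 1*4 = 4, Seal = 1*3 = 3, Shaft = 1*5 = 5.
Iteration 2: components of {Cap,Cover,Seal,Shaft} -> Base = 3*3 = 9, Nut = 4*3 = 12.
Iteration 3: no further components; recursion stops.

Base, Cap, Cover, Nut, Seal, Shaft, Widget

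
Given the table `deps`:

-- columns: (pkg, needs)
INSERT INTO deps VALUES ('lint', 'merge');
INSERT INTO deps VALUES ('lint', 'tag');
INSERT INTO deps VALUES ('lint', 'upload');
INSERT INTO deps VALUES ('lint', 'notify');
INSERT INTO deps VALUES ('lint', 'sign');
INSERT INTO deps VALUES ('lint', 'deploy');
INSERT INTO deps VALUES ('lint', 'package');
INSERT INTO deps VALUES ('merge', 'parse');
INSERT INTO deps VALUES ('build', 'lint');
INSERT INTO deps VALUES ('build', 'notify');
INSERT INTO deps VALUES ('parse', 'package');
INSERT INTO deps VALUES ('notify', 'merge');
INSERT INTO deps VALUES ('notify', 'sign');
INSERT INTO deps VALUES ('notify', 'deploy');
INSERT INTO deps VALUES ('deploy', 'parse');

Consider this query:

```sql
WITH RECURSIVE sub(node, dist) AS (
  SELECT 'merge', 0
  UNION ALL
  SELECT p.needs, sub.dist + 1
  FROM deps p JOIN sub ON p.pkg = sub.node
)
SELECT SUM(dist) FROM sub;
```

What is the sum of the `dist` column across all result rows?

Base: (merge, dist=0).
Iteration 1: edges from {merge} -> (parse, dist=1).
Iteration 2: edges from {parse} -> (package, dist=2).
Iteration 3: no outgoing edges from {package}; recursion stops.
SUM(dist) = 0 + 1 + 2 = 3.

3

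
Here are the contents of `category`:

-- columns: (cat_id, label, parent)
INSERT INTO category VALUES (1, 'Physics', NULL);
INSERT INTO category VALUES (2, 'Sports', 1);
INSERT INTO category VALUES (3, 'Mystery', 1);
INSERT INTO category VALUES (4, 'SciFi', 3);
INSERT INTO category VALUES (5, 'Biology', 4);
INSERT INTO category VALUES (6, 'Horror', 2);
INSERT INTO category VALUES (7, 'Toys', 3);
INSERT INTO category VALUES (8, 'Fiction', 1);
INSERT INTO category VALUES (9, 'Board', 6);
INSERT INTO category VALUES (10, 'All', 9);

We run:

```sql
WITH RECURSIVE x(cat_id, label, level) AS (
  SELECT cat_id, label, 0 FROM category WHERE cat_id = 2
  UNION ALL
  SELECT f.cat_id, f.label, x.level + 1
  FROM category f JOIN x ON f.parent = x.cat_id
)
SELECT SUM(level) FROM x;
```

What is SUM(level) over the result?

6

Base: cat_id=2 (Sports) at level 0.
Iteration 1: rows with parent in {2} -> Horror (id 6, level 1).
Iteration 2: rows with parent in {6} -> Board (id 9, level 2).
Iteration 3: rows with parent in {9} -> All (id 10, level 3).
Iteration 4: no rows with parent in {10}; recursion stops.
SUM(level) = 0 + 1 + 2 + 3 = 6.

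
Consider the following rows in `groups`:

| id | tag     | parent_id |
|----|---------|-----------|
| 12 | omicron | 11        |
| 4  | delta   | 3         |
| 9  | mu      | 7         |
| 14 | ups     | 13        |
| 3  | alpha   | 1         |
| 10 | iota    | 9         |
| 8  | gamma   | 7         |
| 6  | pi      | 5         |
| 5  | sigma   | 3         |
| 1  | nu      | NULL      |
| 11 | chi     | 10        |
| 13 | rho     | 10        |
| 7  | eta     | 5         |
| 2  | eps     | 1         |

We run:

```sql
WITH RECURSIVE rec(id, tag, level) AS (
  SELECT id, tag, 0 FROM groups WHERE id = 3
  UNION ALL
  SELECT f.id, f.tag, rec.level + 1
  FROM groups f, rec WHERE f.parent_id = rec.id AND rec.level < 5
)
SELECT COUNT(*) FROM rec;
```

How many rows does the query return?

10

Base: id=3 (alpha) at level 0.
Iteration 1: rows with parent_id in {3} -> delta (id 4, level 1), sigma (id 5, level 1).
Iteration 2: rows with parent_id in {4,5} -> pi (id 6, level 2), eta (id 7, level 2).
Iteration 3: rows with parent_id in {6,7} -> gamma (id 8, level 3), mu (id 9, level 3).
Iteration 4: rows with parent_id in {8,9} -> iota (id 10, level 4).
Iteration 5: rows with parent_id in {10} -> chi (id 11, level 5), rho (id 13, level 5).
Iteration 6: level < 5 fails for all current rows; recursion stops.
Total rows emitted: 10.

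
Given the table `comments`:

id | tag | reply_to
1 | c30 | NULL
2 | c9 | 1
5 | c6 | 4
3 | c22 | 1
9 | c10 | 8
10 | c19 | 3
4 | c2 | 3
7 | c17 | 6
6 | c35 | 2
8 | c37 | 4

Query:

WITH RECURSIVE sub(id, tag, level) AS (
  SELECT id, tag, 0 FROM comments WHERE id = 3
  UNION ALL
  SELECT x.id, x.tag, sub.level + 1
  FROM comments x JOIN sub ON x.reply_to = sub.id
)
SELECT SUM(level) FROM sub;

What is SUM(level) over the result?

9

Base: id=3 (c22) at level 0.
Iteration 1: rows with reply_to in {3} -> c2 (id 4, level 1), c19 (id 10, level 1).
Iteration 2: rows with reply_to in {4,10} -> c6 (id 5, level 2), c37 (id 8, level 2).
Iteration 3: rows with reply_to in {5,8} -> c10 (id 9, level 3).
Iteration 4: no rows with reply_to in {9}; recursion stops.
SUM(level) = 0 + 1 + 1 + 2 + 2 + 3 = 9.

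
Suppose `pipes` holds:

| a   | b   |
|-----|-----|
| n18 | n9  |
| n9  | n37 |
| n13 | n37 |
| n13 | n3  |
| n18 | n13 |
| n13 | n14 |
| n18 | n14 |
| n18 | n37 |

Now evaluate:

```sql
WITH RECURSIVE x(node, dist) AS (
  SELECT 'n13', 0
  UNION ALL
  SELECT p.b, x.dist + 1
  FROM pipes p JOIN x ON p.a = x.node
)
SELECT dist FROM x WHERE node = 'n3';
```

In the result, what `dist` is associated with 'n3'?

Base: (n13, dist=0).
Iteration 1: edges from {n13} -> (n14, dist=1), (n3, dist=1), (n37, dist=1).
Iteration 2: no outgoing edges from {n14,n3,n37}; recursion stops.

1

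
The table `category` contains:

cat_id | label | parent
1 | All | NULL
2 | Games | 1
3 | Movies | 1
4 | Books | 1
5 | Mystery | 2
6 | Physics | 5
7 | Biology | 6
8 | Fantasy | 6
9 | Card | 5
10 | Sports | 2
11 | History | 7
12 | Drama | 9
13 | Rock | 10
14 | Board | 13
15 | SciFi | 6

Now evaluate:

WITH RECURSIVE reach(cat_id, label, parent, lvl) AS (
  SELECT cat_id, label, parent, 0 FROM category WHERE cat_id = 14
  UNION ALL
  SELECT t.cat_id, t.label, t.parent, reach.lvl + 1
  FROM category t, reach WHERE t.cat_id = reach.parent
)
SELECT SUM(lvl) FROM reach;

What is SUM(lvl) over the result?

10

Base: cat_id=14 (Board), parent=13, lvl 0.
Iteration 1: join on cat_id=13 -> Rock (id 13, parent=10, lvl 1).
Iteration 2: join on cat_id=10 -> Sports (id 10, parent=2, lvl 2).
Iteration 3: join on cat_id=2 -> Games (id 2, parent=1, lvl 3).
Iteration 4: join on cat_id=1 -> All (id 1, parent=NULL, lvl 4).
Iteration 5: parent is NULL; no match; recursion stops.
SUM(lvl) = 0 + 1 + 2 + 3 + 4 = 10.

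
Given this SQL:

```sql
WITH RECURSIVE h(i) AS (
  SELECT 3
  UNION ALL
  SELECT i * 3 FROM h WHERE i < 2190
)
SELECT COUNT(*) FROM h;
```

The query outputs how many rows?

Base: i=3.
Iteration 1: 3 < 2190 holds -> i = 3 * 3 = 9.
Iteration 2: 9 < 2190 holds -> i = 9 * 3 = 27.
Iteration 3: 27 < 2190 holds -> i = 27 * 3 = 81.
Iteration 4: 81 < 2190 holds -> i = 81 * 3 = 243.
Iteration 5: 243 < 2190 holds -> i = 243 * 3 = 729.
Iteration 6: 729 < 2190 holds -> i = 729 * 3 = 2187.
Iteration 7: 2187 < 2190 holds -> i = 2187 * 3 = 6561.
Iteration 8: 6561 < 2190 fails; recursion stops.
Total rows emitted: 8.

8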